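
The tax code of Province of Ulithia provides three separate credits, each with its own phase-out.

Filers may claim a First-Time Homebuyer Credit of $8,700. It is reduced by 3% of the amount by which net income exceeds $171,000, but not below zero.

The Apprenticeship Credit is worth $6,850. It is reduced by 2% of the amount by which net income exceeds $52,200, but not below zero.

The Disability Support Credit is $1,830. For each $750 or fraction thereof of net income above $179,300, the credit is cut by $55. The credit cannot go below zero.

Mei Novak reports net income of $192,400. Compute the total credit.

$12,944

First-Time Homebuyer Credit: 3% of the $21,400 excess over $171,000 is $642; credit = $8,700 − $642 = $8,058.
Apprenticeship Credit: 2% of the $140,200 excess over $52,200 is $2,804; credit = $6,850 − $2,804 = $4,046.
Disability Support Credit: income exceeds $179,300 by $13,100, which is 18 full-or-partial $750 increments; reduction = 18 × $55 = $990, leaving $840.
Total: $8,058 + $4,046 + $840 = $12,944.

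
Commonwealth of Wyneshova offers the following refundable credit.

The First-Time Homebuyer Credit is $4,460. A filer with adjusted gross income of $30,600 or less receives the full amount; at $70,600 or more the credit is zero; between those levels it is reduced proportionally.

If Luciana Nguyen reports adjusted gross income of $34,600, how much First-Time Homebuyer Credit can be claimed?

$4,014

First-Time Homebuyer Credit: $34,600 is $4,000 into a $40,000 phase-out range, leaving 36,000/40,000 of the credit: $4,460 × 36,000/40,000 = $4,014.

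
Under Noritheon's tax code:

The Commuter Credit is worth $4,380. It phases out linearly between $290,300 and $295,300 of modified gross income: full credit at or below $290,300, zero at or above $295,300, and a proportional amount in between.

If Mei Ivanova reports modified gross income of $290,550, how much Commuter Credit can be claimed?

Commuter Credit: $290,550 is $250 into a $5,000 phase-out range, leaving 4,750/5,000 of the credit: $4,380 × 4,750/5,000 = $4,161.

$4,161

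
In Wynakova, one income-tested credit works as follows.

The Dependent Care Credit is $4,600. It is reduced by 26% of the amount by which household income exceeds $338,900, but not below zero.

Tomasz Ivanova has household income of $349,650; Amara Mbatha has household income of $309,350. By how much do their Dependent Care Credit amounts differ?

Tomasz ($349,650): Dependent Care Credit: 26% of the $10,750 excess over $338,900 is $2,795; credit = $4,600 − $2,795 = $1,805.
Amara ($309,350): Dependent Care Credit: $309,350 is at or below the $338,900 threshold, so the full $4,600 applies.
Difference: |$1,805 − $4,600| = $2,795.

$2,795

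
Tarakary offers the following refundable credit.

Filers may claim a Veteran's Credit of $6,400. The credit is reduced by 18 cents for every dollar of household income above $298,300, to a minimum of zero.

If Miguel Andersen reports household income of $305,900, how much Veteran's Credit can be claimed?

Veteran's Credit: 18% of the $7,600 excess over $298,300 is $1,368; credit = $6,400 − $1,368 = $5,032.

$5,032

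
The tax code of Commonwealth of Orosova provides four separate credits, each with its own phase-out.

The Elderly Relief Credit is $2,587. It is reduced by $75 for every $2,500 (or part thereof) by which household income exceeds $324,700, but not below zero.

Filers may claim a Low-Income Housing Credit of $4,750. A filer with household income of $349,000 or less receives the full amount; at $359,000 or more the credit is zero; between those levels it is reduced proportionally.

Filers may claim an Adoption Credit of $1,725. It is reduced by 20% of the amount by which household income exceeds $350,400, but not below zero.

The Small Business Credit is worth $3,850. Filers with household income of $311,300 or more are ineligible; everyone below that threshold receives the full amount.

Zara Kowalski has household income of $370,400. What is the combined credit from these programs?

Elderly Relief Credit: income exceeds $324,700 by $45,700, which is 19 full-or-partial $2,500 increments; reduction = 19 × $75 = $1,425, leaving $1,162.
Low-Income Housing Credit: $370,400 is at or above $359,000, so the credit is $0.
Adoption Credit: 20% of the $20,000 excess over $350,400 is $4,000 ≥ base, so the credit is $0.
Small Business Credit: $370,400 meets or exceeds the $311,300 cutoff, so the credit is $0.
Total: $1,162 + $0 + $0 + $0 = $1,162.

$1,162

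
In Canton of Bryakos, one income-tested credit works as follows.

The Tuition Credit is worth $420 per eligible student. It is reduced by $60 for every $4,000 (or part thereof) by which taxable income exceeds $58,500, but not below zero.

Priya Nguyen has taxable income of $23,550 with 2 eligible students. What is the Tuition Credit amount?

Tuition Credit: base = 2 × $420 = $840. $23,550 is at or below the $58,500 threshold, so the full $840 applies.

$840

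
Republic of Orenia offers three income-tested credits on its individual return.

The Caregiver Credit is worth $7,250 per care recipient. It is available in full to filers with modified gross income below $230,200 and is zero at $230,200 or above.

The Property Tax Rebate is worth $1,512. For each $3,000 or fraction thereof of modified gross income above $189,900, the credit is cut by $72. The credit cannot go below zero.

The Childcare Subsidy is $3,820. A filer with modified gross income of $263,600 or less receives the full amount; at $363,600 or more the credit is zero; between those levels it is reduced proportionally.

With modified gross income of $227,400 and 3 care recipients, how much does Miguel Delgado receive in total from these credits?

Caregiver Credit: base = 3 × $7,250 = $21,750. $227,400 is below the $230,200 cutoff, so the full $21,750 applies.
Property Tax Rebate: income exceeds $189,900 by $37,500, which is 13 full-or-partial $3,000 increments; reduction = 13 × $72 = $936, leaving $576.
Childcare Subsidy: $227,400 is at or below the $263,600 threshold, so the full $3,820 applies.
Total: $21,750 + $576 + $3,820 = $26,146.

$26,146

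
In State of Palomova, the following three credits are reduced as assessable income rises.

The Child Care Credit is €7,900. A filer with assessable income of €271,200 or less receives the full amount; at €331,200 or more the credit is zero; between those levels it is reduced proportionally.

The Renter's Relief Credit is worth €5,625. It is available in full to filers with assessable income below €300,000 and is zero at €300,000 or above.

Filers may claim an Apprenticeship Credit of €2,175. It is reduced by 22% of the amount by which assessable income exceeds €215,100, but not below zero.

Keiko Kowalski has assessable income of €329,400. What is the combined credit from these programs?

€237

Child Care Credit: €329,400 is €58,200 into a €60,000 phase-out range, leaving 1,800/60,000 of the credit: €7,900 × 1,800/60,000 = €237.
Renter's Relief Credit: €329,400 meets or exceeds the €300,000 cutoff, so the credit is €0.
Apprenticeship Credit: 22% of the €114,300 excess over €215,100 is €25,146 ≥ base, so the credit is €0.
Total: €237 + €0 + €0 = €237.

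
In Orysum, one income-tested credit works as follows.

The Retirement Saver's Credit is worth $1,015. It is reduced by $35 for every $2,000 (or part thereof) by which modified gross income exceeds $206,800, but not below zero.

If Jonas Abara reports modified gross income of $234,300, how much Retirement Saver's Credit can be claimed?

$525

Retirement Saver's Credit: income exceeds $206,800 by $27,500, which is 14 full-or-partial $2,000 increments; reduction = 14 × $35 = $490, leaving $525.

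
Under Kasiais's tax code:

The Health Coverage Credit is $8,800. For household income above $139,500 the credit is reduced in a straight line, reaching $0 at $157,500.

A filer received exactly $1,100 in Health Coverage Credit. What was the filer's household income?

$1,100 is 1,100/8,800 of the full $8,800, so 7,700/8,800 of the $18,000 range has been used: income = $139,500 + $18,000 × 7,700/8,800 = $155,250.

$155,250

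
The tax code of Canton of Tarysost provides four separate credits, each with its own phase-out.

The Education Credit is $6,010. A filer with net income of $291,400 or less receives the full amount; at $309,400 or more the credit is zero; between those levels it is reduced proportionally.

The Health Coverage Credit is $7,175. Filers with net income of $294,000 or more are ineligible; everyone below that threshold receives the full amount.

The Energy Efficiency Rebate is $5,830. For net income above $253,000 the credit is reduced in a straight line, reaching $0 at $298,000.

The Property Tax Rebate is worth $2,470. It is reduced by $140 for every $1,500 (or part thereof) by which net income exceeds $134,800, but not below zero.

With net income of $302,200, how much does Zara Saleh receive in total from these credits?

Education Credit: $302,200 is $10,800 into a $18,000 phase-out range, leaving 7,200/18,000 of the credit: $6,010 × 7,200/18,000 = $2,404.
Health Coverage Credit: $302,200 meets or exceeds the $294,000 cutoff, so the credit is $0.
Energy Efficiency Rebate: $302,200 is at or above $298,000, so the credit is $0.
Property Tax Rebate: income exceeds $134,800 by $167,400 → 112 increments × $140 = $15,680 ≥ base, so the credit is $0.
Total: $2,404 + $0 + $0 + $0 = $2,404.

$2,404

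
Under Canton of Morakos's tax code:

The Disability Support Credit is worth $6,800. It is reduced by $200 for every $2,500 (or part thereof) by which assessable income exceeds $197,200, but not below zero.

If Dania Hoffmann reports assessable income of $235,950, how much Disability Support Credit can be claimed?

Disability Support Credit: income exceeds $197,200 by $38,750, which is 16 full-or-partial $2,500 increments; reduction = 16 × $200 = $3,200, leaving $3,600.

$3,600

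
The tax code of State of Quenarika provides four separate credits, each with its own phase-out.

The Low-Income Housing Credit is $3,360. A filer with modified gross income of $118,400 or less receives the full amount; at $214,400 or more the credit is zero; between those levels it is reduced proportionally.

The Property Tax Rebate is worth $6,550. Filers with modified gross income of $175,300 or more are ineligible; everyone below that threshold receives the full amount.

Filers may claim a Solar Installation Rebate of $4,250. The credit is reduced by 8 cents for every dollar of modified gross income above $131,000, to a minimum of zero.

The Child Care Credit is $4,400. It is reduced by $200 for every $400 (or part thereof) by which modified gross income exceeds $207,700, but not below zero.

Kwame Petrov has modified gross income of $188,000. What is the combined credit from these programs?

Low-Income Housing Credit: $188,000 is $69,600 into a $96,000 phase-out range, leaving 26,400/96,000 of the credit: $3,360 × 26,400/96,000 = $924.
Property Tax Rebate: $188,000 meets or exceeds the $175,300 cutoff, so the credit is $0.
Solar Installation Rebate: 8% of the $57,000 excess over $131,000 is $4,560 ≥ base, so the credit is $0.
Child Care Credit: $188,000 is at or below the $207,700 threshold, so the full $4,400 applies.
Total: $924 + $0 + $0 + $4,400 = $5,324.

$5,324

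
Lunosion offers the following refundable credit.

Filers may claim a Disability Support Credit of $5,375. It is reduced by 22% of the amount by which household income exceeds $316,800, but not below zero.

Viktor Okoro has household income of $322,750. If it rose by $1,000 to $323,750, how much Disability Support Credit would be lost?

At $322,750 — 22% of the $5,950 excess over $316,800 is $1,309; credit = $5,375 − $1,309 = $4,066.
At $323,750 — 22% of the $6,950 excess over $316,800 is $1,529; credit = $5,375 − $1,529 = $3,846.
Lost: $4,066 − $3,846 = $220.

$220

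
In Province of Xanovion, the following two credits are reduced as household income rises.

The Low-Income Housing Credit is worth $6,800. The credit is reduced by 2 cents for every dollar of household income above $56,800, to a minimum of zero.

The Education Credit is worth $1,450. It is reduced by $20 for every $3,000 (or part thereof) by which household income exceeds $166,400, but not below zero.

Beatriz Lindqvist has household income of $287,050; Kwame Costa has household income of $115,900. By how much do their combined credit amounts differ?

$4,243

Beatriz ($287,050): Low-Income Housing Credit: 2% of the $230,250 excess over $56,800 is $4,605; credit = $6,800 − $4,605 = $2,195. Education Credit: income exceeds $166,400 by $120,650, which is 41 full-or-partial $3,000 increments; reduction = 41 × $20 = $820, leaving $630. total $2,195 + $630 = $2,825
Kwame ($115,900): Low-Income Housing Credit: 2% of the $59,100 excess over $56,800 is $1,182; credit = $6,800 − $1,182 = $5,618. Education Credit: $115,900 is at or below the $166,400 threshold, so the full $1,450 applies. total $5,618 + $1,450 = $7,068
Difference: |$2,825 − $7,068| = $4,243.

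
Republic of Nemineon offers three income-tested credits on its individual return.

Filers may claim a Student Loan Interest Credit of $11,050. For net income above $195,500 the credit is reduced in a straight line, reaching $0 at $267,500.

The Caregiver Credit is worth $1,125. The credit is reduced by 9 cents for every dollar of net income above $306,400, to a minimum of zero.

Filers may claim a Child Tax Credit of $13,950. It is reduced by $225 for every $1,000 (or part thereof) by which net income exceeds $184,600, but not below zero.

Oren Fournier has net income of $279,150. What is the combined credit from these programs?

$1,125

Student Loan Interest Credit: $279,150 is at or above $267,500, so the credit is $0.
Caregiver Credit: $279,150 is at or below the $306,400 threshold, so the full $1,125 applies.
Child Tax Credit: income exceeds $184,600 by $94,550 → 95 increments × $225 = $21,375 ≥ base, so the credit is $0.
Total: $0 + $1,125 + $0 = $1,125.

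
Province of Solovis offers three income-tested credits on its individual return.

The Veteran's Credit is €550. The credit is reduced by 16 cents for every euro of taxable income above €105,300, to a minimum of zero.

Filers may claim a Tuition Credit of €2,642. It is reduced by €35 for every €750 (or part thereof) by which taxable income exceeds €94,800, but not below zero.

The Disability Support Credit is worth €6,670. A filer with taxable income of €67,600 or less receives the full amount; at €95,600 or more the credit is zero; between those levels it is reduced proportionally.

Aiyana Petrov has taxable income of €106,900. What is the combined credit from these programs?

Veteran's Credit: 16% of the €1,600 excess over €105,300 is €256; credit = €550 − €256 = €294.
Tuition Credit: income exceeds €94,800 by €12,100, which is 17 full-or-partial €750 increments; reduction = 17 × €35 = €595, leaving €2,047.
Disability Support Credit: €106,900 is at or above €95,600, so the credit is €0.
Total: €294 + €2,047 + €0 = €2,341.

€2,341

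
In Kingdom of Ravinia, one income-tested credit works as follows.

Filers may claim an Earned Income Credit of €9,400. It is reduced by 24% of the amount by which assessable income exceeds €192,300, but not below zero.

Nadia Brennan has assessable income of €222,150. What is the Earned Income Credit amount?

Earned Income Credit: 24% of the €29,850 excess over €192,300 is €7,164; credit = €9,400 − €7,164 = €2,236.

€2,236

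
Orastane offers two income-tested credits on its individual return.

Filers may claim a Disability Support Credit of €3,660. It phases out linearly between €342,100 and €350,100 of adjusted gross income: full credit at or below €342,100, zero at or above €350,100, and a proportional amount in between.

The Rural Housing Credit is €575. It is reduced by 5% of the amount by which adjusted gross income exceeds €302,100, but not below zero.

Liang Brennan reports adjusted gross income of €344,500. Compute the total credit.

€2,562

Disability Support Credit: €344,500 is €2,400 into a €8,000 phase-out range, leaving 5,600/8,000 of the credit: €3,660 × 5,600/8,000 = €2,562.
Rural Housing Credit: 5% of the €42,400 excess over €302,100 is €2,120 ≥ base, so the credit is €0.
Total: €2,562 + €0 = €2,562.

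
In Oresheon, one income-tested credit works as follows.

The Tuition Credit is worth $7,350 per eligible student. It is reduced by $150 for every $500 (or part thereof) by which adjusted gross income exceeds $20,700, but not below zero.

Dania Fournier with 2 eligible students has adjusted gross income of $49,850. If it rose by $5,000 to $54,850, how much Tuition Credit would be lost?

$1,500

At $49,850 — base = 2 × $7,350 = $14,700. income exceeds $20,700 by $29,150, which is 59 full-or-partial $500 increments; reduction = 59 × $150 = $8,850, leaving $5,850.
At $54,850 — base = 2 × $7,350 = $14,700. income exceeds $20,700 by $34,150, which is 69 full-or-partial $500 increments; reduction = 69 × $150 = $10,350, leaving $4,350.
Lost: $5,850 − $4,350 = $1,500.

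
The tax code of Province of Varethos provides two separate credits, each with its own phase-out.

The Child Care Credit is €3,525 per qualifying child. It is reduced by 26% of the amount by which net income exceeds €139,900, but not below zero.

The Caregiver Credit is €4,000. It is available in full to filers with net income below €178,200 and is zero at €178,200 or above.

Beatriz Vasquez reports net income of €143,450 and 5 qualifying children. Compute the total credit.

Child Care Credit: base = 5 × €3,525 = €17,625. 26% of the €3,550 excess over €139,900 is €923; credit = €17,625 − €923 = €16,702.
Caregiver Credit: €143,450 is below the €178,200 cutoff, so the full €4,000 applies.
Total: €16,702 + €4,000 = €20,702.

€20,702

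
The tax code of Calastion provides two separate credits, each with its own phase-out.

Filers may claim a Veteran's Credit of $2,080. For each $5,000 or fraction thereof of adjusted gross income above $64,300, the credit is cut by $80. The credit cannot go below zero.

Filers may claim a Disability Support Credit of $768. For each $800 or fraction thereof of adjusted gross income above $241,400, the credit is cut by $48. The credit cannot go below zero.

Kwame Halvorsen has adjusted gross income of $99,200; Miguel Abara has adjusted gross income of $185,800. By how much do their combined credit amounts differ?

Kwame ($99,200): Veteran's Credit: income exceeds $64,300 by $34,900, which is 7 full-or-partial $5,000 increments; reduction = 7 × $80 = $560, leaving $1,520. Disability Support Credit: $99,200 is at or below the $241,400 threshold, so the full $768 applies. total $1,520 + $768 = $2,288
Miguel ($185,800): Veteran's Credit: income exceeds $64,300 by $121,500, which is 25 full-or-partial $5,000 increments; reduction = 25 × $80 = $2,000, leaving $80. Disability Support Credit: $185,800 is at or below the $241,400 threshold, so the full $768 applies. total $80 + $768 = $848
Difference: |$2,288 − $848| = $1,440.

$1,440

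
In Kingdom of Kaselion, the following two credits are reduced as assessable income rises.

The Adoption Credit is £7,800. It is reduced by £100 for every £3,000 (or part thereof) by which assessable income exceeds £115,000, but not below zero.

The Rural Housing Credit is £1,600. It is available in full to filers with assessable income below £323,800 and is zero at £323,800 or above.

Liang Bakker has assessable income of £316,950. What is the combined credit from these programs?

£2,600

Adoption Credit: income exceeds £115,000 by £201,950, which is 68 full-or-partial £3,000 increments; reduction = 68 × £100 = £6,800, leaving £1,000.
Rural Housing Credit: £316,950 is below the £323,800 cutoff, so the full £1,600 applies.
Total: £1,000 + £1,600 = £2,600.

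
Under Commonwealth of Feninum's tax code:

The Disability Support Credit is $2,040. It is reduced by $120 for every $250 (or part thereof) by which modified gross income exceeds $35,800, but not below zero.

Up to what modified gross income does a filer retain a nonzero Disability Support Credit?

$39,800

After 16 increments the reduction is 16 × $120 = $1,920, leaving $120; one more increment wipes it out. Increment 16 ends at excess 16 × $250 = $4,000, so the highest qualifying income is $35,800 + $4,000 = $39,800.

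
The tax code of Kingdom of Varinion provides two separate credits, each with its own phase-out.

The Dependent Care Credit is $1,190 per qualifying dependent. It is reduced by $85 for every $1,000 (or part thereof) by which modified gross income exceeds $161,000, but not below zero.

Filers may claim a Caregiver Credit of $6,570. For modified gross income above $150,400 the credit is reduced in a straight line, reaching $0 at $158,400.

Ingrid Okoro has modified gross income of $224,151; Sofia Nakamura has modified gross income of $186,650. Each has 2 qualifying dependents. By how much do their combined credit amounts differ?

$170

Ingrid ($224,151): Dependent Care Credit: base = 2 × $1,190 = $2,380. income exceeds $161,000 by $63,151 → 64 increments × $85 = $5,440 ≥ base, so the credit is $0. Caregiver Credit: $224,151 is at or above $158,400, so the credit is $0. total $0 + $0 = $0
Sofia ($186,650): Dependent Care Credit: base = 2 × $1,190 = $2,380. income exceeds $161,000 by $25,650, which is 26 full-or-partial $1,000 increments; reduction = 26 × $85 = $2,210, leaving $170. Caregiver Credit: $186,650 is at or above $158,400, so the credit is $0. total $170 + $0 = $170
Difference: |$0 − $170| = $170.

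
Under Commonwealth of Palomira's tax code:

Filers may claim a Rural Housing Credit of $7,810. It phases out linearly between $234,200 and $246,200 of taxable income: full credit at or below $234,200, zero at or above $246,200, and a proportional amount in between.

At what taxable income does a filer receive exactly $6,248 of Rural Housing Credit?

$6,248 is 6,248/7,810 of the full $7,810, so 1,562/7,810 of the $12,000 range has been used: income = $234,200 + $12,000 × 1,562/7,810 = $236,600.

$236,600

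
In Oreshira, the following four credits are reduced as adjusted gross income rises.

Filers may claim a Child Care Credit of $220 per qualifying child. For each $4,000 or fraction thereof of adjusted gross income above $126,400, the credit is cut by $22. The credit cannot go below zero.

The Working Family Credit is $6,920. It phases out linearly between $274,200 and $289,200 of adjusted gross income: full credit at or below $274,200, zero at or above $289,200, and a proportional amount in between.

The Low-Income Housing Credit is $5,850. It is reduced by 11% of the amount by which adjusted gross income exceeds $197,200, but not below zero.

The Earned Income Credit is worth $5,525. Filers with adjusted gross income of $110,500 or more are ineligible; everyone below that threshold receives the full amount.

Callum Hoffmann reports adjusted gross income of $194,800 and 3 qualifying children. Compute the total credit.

Child Care Credit: base = 3 × $220 = $660. income exceeds $126,400 by $68,400, which is 18 full-or-partial $4,000 increments; reduction = 18 × $22 = $396, leaving $264.
Working Family Credit: $194,800 is at or below the $274,200 threshold, so the full $6,920 applies.
Low-Income Housing Credit: $194,800 is at or below the $197,200 threshold, so the full $5,850 applies.
Earned Income Credit: $194,800 meets or exceeds the $110,500 cutoff, so the credit is $0.
Total: $264 + $6,920 + $5,850 + $0 = $13,034.

$13,034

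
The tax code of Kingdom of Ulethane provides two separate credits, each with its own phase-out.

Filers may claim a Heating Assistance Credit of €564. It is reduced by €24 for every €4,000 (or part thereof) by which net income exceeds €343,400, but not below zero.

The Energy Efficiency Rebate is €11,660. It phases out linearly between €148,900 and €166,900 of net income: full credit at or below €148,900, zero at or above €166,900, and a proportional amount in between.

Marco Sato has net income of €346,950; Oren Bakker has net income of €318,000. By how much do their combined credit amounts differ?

Marco (€346,950): Heating Assistance Credit: income exceeds €343,400 by €3,550, which is 1 full-or-partial €4,000 increment; reduction = 1 × €24 = €24, leaving €540. Energy Efficiency Rebate: €346,950 is at or above €166,900, so the credit is €0. total €540 + €0 = €540
Oren (€318,000): Heating Assistance Credit: €318,000 is at or below the €343,400 threshold, so the full €564 applies. Energy Efficiency Rebate: €318,000 is at or above €166,900, so the credit is €0. total €564 + €0 = €564
Difference: |€540 − €564| = €24.

€24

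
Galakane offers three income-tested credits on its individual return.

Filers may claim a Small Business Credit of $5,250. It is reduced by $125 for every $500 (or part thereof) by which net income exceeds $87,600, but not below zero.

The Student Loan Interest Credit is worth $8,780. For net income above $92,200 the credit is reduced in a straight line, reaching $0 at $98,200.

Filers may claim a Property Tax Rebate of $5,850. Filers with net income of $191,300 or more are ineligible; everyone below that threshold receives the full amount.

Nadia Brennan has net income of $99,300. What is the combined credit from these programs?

$8,100

Small Business Credit: income exceeds $87,600 by $11,700, which is 24 full-or-partial $500 increments; reduction = 24 × $125 = $3,000, leaving $2,250.
Student Loan Interest Credit: $99,300 is at or above $98,200, so the credit is $0.
Property Tax Rebate: $99,300 is below the $191,300 cutoff, so the full $5,850 applies.
Total: $2,250 + $0 + $5,850 = $8,100.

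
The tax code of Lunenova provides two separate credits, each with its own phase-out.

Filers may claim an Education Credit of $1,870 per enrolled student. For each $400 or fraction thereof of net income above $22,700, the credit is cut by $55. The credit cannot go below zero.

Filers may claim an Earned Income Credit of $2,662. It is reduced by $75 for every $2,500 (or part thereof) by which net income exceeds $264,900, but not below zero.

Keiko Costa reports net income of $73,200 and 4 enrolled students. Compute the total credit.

Education Credit: base = 4 × $1,870 = $7,480. income exceeds $22,700 by $50,500, which is 127 full-or-partial $400 increments; reduction = 127 × $55 = $6,985, leaving $495.
Earned Income Credit: $73,200 is at or below the $264,900 threshold, so the full $2,662 applies.
Total: $495 + $2,662 = $3,157.

$3,157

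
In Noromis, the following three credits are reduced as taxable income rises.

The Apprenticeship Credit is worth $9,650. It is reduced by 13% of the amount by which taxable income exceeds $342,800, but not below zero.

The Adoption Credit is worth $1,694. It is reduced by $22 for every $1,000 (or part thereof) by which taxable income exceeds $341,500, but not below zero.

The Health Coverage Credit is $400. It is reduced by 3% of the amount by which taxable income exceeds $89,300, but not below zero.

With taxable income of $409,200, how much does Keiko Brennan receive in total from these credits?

$1,216

Apprenticeship Credit: 13% of the $66,400 excess over $342,800 is $8,632; credit = $9,650 − $8,632 = $1,018.
Adoption Credit: income exceeds $341,500 by $67,700, which is 68 full-or-partial $1,000 increments; reduction = 68 × $22 = $1,496, leaving $198.
Health Coverage Credit: 3% of the $319,900 excess over $89,300 is $9,597 ≥ base, so the credit is $0.
Total: $1,018 + $198 + $0 = $1,216.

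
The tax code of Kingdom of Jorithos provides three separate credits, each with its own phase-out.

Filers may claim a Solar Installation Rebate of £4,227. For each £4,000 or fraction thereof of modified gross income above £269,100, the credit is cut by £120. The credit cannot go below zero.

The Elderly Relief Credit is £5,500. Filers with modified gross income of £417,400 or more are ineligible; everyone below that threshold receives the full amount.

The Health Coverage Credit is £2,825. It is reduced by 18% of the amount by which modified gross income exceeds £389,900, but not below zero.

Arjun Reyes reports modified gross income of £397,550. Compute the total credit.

£7,215

Solar Installation Rebate: income exceeds £269,100 by £128,450, which is 33 full-or-partial £4,000 increments; reduction = 33 × £120 = £3,960, leaving £267.
Elderly Relief Credit: £397,550 is below the £417,400 cutoff, so the full £5,500 applies.
Health Coverage Credit: 18% of the £7,650 excess over £389,900 is £1,377; credit = £2,825 − £1,377 = £1,448.
Total: £267 + £5,500 + £1,448 = £7,215.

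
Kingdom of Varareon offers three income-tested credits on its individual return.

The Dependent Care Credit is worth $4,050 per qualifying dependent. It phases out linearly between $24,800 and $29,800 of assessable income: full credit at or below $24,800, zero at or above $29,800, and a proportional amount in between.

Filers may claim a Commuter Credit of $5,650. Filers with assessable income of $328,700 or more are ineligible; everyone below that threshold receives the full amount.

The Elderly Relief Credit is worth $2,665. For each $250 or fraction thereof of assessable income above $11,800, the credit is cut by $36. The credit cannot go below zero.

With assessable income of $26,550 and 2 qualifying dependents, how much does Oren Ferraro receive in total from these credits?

$11,456

Dependent Care Credit: base = 2 × $4,050 = $8,100. $26,550 is $1,750 into a $5,000 phase-out range, leaving 3,250/5,000 of the credit: $8,100 × 3,250/5,000 = $5,265.
Commuter Credit: $26,550 is below the $328,700 cutoff, so the full $5,650 applies.
Elderly Relief Credit: income exceeds $11,800 by $14,750, which is 59 full-or-partial $250 increments; reduction = 59 × $36 = $2,124, leaving $541.
Total: $5,265 + $5,650 + $541 = $11,456.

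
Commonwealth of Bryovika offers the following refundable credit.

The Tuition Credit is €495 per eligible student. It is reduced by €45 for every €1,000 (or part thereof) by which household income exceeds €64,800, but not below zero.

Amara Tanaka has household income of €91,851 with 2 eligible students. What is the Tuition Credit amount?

Tuition Credit: base = 2 × €495 = €990. income exceeds €64,800 by €27,051 → 28 increments × €45 = €1,260 ≥ base, so the credit is €0.

€0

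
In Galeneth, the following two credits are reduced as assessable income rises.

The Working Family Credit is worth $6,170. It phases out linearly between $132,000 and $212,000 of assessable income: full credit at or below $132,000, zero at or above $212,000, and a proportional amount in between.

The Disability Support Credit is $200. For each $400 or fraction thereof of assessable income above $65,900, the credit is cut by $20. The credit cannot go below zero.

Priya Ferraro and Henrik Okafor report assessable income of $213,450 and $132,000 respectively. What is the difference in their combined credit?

$6,170

Priya ($213,450): Working Family Credit: $213,450 is at or above $212,000, so the credit is $0. Disability Support Credit: income exceeds $65,900 by $147,550 → 369 increments × $20 = $7,380 ≥ base, so the credit is $0. total $0 + $0 = $0
Henrik ($132,000): Working Family Credit: $132,000 is at or below the $132,000 threshold, so the full $6,170 applies. Disability Support Credit: income exceeds $65,900 by $66,100 → 166 increments × $20 = $3,320 ≥ base, so the credit is $0. total $6,170 + $0 = $6,170
Difference: |$0 − $6,170| = $6,170.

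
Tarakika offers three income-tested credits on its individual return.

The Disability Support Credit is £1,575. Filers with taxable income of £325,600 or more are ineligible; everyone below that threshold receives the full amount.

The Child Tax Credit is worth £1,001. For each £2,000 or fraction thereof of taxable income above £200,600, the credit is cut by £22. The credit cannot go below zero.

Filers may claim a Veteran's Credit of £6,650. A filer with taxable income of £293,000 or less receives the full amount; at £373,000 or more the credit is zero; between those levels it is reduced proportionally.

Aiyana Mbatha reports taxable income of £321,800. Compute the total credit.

Disability Support Credit: £321,800 is below the £325,600 cutoff, so the full £1,575 applies.
Child Tax Credit: income exceeds £200,600 by £121,200 → 61 increments × £22 = £1,342 ≥ base, so the credit is £0.
Veteran's Credit: £321,800 is £28,800 into a £80,000 phase-out range, leaving 51,200/80,000 of the credit: £6,650 × 51,200/80,000 = £4,256.
Total: £1,575 + £0 + £4,256 = £5,831.

£5,831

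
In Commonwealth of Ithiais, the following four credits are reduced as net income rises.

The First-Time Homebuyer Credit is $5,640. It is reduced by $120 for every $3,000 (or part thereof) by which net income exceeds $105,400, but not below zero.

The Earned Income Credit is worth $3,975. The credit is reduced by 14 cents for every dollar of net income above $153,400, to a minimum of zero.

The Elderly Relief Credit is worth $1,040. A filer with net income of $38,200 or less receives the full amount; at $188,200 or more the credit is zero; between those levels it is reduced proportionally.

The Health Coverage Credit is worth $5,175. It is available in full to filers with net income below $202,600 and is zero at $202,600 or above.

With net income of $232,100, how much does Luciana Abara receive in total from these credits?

$480

First-Time Homebuyer Credit: income exceeds $105,400 by $126,700, which is 43 full-or-partial $3,000 increments; reduction = 43 × $120 = $5,160, leaving $480.
Earned Income Credit: 14% of the $78,700 excess over $153,400 is $11,018 ≥ base, so the credit is $0.
Elderly Relief Credit: $232,100 is at or above $188,200, so the credit is $0.
Health Coverage Credit: $232,100 meets or exceeds the $202,600 cutoff, so the credit is $0.
Total: $480 + $0 + $0 + $0 = $480.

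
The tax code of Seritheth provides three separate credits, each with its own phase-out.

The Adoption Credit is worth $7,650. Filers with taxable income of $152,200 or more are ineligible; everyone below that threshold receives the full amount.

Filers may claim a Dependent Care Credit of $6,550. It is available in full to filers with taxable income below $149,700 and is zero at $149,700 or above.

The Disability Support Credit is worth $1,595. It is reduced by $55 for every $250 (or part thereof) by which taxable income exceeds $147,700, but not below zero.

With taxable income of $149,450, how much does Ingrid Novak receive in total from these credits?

Adoption Credit: $149,450 is below the $152,200 cutoff, so the full $7,650 applies.
Dependent Care Credit: $149,450 is below the $149,700 cutoff, so the full $6,550 applies.
Disability Support Credit: income exceeds $147,700 by $1,750, which is 7 full-or-partial $250 increments; reduction = 7 × $55 = $385, leaving $1,210.
Total: $7,650 + $6,550 + $1,210 = $15,410.

$15,410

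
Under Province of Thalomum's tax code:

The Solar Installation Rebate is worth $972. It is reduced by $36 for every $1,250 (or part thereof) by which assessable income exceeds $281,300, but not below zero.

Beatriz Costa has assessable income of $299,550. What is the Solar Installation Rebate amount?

Solar Installation Rebate: income exceeds $281,300 by $18,250, which is 15 full-or-partial $1,250 increments; reduction = 15 × $36 = $540, leaving $432.

$432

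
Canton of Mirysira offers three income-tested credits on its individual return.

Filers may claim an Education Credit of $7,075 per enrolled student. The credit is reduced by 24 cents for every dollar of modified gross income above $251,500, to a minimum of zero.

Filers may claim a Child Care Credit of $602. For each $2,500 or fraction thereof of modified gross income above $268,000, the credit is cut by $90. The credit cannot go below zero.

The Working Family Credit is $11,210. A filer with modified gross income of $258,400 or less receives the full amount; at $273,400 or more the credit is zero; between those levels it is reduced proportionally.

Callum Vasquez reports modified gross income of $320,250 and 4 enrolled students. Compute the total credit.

Education Credit: base = 4 × $7,075 = $28,300. 24% of the $68,750 excess over $251,500 is $16,500; credit = $28,300 − $16,500 = $11,800.
Child Care Credit: income exceeds $268,000 by $52,250 → 21 increments × $90 = $1,890 ≥ base, so the credit is $0.
Working Family Credit: $320,250 is at or above $273,400, so the credit is $0.
Total: $11,800 + $0 + $0 = $11,800.

$11,800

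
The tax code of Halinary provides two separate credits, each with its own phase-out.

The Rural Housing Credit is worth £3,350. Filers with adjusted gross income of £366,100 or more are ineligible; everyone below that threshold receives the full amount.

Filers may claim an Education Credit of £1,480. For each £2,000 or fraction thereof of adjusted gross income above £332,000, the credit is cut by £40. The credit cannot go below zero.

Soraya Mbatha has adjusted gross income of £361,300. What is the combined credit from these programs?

£4,230

Rural Housing Credit: £361,300 is below the £366,100 cutoff, so the full £3,350 applies.
Education Credit: income exceeds £332,000 by £29,300, which is 15 full-or-partial £2,000 increments; reduction = 15 × £40 = £600, leaving £880.
Total: £3,350 + £880 = £4,230.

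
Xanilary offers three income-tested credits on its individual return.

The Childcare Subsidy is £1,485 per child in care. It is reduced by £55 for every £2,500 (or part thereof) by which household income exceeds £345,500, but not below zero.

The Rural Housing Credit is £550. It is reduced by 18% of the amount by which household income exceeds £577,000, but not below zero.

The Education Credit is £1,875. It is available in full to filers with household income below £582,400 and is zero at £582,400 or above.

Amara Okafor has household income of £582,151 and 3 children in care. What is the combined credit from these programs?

£1,875

Childcare Subsidy: base = 3 × £1,485 = £4,455. income exceeds £345,500 by £236,651 → 95 increments × £55 = £5,225 ≥ base, so the credit is £0.
Rural Housing Credit: 18% of the £5,151 excess over £577,000 is £927.18 ≥ base, so the credit is £0.
Education Credit: £582,151 is below the £582,400 cutoff, so the full £1,875 applies.
Total: £0 + £0 + £1,875 = £1,875.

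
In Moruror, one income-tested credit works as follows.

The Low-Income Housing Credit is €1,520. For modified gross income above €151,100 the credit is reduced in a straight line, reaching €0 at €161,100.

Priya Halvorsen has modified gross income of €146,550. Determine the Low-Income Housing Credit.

Low-Income Housing Credit: €146,550 is at or below the €151,100 threshold, so the full €1,520 applies.

€1,520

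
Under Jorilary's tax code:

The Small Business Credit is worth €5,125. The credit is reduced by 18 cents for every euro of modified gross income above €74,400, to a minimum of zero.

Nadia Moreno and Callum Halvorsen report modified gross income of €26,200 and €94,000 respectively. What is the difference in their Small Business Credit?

€3,528

Nadia (€26,200): Small Business Credit: €26,200 is at or below the €74,400 threshold, so the full €5,125 applies.
Callum (€94,000): Small Business Credit: 18% of the €19,600 excess over €74,400 is €3,528; credit = €5,125 − €3,528 = €1,597.
Difference: |€5,125 − €1,597| = €3,528.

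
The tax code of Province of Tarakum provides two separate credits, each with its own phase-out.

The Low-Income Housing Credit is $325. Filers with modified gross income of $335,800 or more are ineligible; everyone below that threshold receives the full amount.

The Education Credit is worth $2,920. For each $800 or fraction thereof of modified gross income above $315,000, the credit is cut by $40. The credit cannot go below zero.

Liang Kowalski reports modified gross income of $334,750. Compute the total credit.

Low-Income Housing Credit: $334,750 is below the $335,800 cutoff, so the full $325 applies.
Education Credit: income exceeds $315,000 by $19,750, which is 25 full-or-partial $800 increments; reduction = 25 × $40 = $1,000, leaving $1,920.
Total: $325 + $1,920 = $2,245.

$2,245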